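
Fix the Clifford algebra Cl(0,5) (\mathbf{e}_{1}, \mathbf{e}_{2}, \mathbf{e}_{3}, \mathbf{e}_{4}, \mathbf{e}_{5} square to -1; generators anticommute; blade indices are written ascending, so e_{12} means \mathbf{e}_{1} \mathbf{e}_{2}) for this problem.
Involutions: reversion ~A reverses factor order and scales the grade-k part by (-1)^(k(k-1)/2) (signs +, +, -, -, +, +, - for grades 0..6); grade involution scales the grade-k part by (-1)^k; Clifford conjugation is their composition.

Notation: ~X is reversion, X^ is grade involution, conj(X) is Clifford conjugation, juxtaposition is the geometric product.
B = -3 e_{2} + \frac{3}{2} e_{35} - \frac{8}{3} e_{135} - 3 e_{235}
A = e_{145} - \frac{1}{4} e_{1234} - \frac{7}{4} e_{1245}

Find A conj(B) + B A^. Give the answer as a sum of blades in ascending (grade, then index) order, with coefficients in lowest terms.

first term: -\frac{8}{3} e_{34} + \frac{15}{2} e_{134} + \frac{9}{2} e_{145} - \frac{14}{3} e_{234} + \frac{2}{3} e_{245} + \frac{3}{8} e_{1234} + \frac{27}{8} e_{1245}
second term: -\frac{8}{3} e_{34} + \frac{9}{2} e_{134} + \frac{9}{2} e_{145} - \frac{14}{3} e_{234} + \frac{2}{3} e_{245} - \frac{45}{8} e_{1234} - \frac{21}{8} e_{1245}
Answer: -\frac{16}{3} e_{34} + 12 e_{134} + 9 e_{145} - \frac{28}{3} e_{234} + \frac{4}{3} e_{245} - \frac{21}{4} e_{1234} + \frac{3}{4} e_{1245}


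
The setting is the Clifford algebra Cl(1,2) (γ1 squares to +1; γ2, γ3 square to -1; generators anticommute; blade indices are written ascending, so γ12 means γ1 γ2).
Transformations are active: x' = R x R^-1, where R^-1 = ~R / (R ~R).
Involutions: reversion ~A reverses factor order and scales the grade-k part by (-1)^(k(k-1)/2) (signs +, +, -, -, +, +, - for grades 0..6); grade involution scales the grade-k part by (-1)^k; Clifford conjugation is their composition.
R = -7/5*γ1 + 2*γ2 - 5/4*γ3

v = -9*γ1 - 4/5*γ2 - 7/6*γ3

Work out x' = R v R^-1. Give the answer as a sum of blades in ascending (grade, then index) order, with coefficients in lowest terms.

~R = -7/5*γ1 + 2*γ2 - 5/4*γ3, and R ~R = -1441/400, so R^-1 = ~R / (-1441/400).
R v = 1529/120 + 478/25*γ12 - 577/60*γ13 - 10/3*γ23
Answer: 7429/393*γ1 - 26228/1965*γ2 + 7867/786*γ3


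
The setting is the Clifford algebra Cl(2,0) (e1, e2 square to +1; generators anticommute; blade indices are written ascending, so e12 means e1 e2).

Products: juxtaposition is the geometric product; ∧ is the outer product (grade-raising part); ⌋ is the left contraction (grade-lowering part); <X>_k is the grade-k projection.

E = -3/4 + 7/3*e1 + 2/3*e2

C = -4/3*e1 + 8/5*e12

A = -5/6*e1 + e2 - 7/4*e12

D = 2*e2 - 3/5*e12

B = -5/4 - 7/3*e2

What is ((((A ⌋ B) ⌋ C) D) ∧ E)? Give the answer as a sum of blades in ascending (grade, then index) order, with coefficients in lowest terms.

step 1: -7/3
step 2: 28/9*e1 - 56/15*e12
step 3: -56/25 - 112/15*e1 - 28/15*e2 + 56/9*e12
step 4: 42/25 + 28/75*e1 - 7/75*e2 - 238/45*e12
Answer: 42/25 + 28/75*e1 - 7/75*e2 - 238/45*e12


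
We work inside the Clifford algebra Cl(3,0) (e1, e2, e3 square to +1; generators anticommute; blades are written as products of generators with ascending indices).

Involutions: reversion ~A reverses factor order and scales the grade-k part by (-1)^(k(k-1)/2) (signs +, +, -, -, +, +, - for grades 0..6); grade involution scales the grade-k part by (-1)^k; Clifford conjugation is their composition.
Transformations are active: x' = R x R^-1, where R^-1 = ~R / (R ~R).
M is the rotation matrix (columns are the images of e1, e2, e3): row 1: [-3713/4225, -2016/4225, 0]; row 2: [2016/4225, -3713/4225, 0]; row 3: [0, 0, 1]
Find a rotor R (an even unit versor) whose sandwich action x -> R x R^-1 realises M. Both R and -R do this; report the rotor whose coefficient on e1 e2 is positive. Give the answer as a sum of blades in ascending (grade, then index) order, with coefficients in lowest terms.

Method: write R = a + b12*e1 e2 + b13*e1 e3 + b23*e2 e3 with a^2 + b12^2 + b13^2 + b23^2 = 1 (so R^-1 = ~R). Expanding the columns R e_j ~R gives tr M = 4a^2 - 1 and, from the antisymmetric part, M21 - M12 = -4a*b12, M13 - M31 = 4a*b13, M32 - M23 = -4a*b23.
Here tr M = -3201/4225, so a^2 = (1 + tr M)/4 = 256/4225 and a = ±16/65. Taking a = 16/65: M21 - M12 = 4032/4225, M13 - M31 = 0, M32 - M23 = 0, giving b12 = -63/65, b13 = 0, b23 = 0, i.e. R = 16/65 - 63/65*e1 e2.
Its e1 e2 coefficient is negative, so report the other preimage -R.
Answer: -16/65 + 63/65*e1 e2. Sheet selection: the two-to-one cover makes ±R indistinguishable at the matrix level (trace -3201/4225), so uniqueness comes from the required sign on e1 e2.


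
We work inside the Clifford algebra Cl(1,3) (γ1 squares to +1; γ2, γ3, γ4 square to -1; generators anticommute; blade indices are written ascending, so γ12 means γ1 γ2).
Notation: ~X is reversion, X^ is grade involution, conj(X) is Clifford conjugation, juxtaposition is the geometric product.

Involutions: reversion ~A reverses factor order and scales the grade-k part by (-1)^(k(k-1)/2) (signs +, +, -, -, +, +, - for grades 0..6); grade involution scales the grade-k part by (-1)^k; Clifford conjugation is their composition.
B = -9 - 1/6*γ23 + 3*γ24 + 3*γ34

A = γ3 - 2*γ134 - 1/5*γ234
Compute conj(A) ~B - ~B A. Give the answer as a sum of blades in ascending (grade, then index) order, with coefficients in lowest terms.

first term: -6*γ1 - 23/30*γ2 + 48/5*γ3 - 89/30*γ4 - 6*γ123 - 1/3*γ124 + 18*γ134 - 6/5*γ234
second term: -6*γ1 - 23/30*γ2 - 42/5*γ3 - 89/30*γ4 + 6*γ123 + 1/3*γ124 + 18*γ134 + 24/5*γ234
Answer: 18*γ3 - 12*γ123 - 2/3*γ124 - 6*γ234


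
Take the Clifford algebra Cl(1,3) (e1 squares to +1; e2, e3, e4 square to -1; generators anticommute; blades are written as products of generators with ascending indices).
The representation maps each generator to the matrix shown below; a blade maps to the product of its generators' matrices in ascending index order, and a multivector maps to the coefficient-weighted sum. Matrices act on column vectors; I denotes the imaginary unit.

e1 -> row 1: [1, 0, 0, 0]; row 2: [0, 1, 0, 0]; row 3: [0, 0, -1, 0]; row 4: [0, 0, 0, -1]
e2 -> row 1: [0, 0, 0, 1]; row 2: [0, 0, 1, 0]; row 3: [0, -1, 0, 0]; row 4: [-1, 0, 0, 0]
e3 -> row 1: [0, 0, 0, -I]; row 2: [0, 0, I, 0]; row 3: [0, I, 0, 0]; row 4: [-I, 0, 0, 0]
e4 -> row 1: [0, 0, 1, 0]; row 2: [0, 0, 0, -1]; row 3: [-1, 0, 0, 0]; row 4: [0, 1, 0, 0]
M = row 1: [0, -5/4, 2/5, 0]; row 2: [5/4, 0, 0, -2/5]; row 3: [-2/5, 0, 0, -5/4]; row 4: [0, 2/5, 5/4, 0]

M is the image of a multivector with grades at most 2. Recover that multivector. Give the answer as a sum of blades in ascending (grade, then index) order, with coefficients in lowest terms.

Method: the blade images are trace-orthogonal — tr(rho(e_A) rho(e_B)^-1) = 4 if A = B and 0 otherwise — and rho(e_A)^-1 = (e_A)^2 * rho(e_A) with (e_A)^2 = +1 or -1, so the coefficient of e_A in the preimage is (e_A)^2 * tr(M rho(e_A))/4.
Nonzero projections over blades of grade <= 2: e4: (e4)^2 = -1, tr(M rho(e4)) = -8/5, coefficient 2/5; e2 e4: (e2 e4)^2 = -1, tr(M rho(e2 e4)) = 5, coefficient -5/4. Every other blade of grade <= 2 projects to 0.
Answer: 2/5*e4 - 5/4*e2 e4


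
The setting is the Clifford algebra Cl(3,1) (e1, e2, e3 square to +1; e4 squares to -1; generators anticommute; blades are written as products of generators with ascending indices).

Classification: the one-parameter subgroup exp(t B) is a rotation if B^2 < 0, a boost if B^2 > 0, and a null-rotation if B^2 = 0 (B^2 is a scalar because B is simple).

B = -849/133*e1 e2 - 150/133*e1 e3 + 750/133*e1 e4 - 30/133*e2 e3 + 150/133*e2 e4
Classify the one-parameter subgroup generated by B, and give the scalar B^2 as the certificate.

B^2 term by term: the squares give (-849/133)^2*(e1 e2)^2 + (-150/133)^2*(e1 e3)^2 + (750/133)^2*(e1 e4)^2 + (-30/133)^2*(e2 e3)^2 + (150/133)^2*(e2 e4)^2 = 720801/17689*(-1) + 22500/17689*(-1) + 562500/17689*(+1) + 900/17689*(-1) + 22500/17689*(+1) = -9 (each basis 2-blade squares to minus the product of its generators' squares); cross terms between blades sharing an index anticommute and cancel; the commuting (index-disjoint) pairs give grade-4 terms 2*c*c'*(blade product), which cancel blade by blade — e1 e2 e3 e4: 45000/17689 - 45000/17689 = 0 — confirming B is simple. So B^2 = -9.
Answer: rotation, certificate B^2 = -9. The invariant at work: B^2 = -9 is unchanged by conjugation, hence its sign classifies the subgroup whatever basis B is written in.


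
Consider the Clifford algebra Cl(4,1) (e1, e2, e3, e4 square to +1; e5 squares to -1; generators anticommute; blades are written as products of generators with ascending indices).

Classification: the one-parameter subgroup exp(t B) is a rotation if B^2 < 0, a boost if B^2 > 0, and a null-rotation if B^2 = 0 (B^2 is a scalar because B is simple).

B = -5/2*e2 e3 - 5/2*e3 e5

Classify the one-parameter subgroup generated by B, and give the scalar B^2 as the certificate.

B^2 term by term: the squares give (-5/2)^2*(e2 e3)^2 + (-5/2)^2*(e3 e5)^2 = 25/4*(-1) + 25/4*(+1) = 0 (each basis 2-blade squares to minus the product of its generators' squares); cross terms between blades sharing an index anticommute and cancel. So B^2 = 0.
Answer: null-rotation, certificate B^2 = 0. B^2 = 0 is basis-independent, so its sign is the whole story.


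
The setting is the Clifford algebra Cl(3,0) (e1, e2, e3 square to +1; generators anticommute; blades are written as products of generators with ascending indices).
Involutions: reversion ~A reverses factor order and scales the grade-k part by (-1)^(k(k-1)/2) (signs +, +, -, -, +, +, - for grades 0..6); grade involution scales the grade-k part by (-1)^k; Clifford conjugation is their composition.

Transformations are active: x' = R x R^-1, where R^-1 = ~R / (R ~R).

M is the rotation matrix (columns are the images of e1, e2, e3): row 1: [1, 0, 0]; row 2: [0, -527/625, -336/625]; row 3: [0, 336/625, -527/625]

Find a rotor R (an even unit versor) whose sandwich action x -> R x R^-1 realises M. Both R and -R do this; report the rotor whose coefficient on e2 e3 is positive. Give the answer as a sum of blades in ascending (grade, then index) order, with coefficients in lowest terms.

Method: write R = a + b12*e1 e2 + b13*e1 e3 + b23*e2 e3 with a^2 + b12^2 + b13^2 + b23^2 = 1 (so R^-1 = ~R). Expanding the columns R e_j ~R gives tr M = 4a^2 - 1 and, from the antisymmetric part, M21 - M12 = -4a*b12, M13 - M31 = 4a*b13, M32 - M23 = -4a*b23.
Here tr M = -429/625, so a^2 = (1 + tr M)/4 = 49/625 and a = ±7/25. Taking a = 7/25: M21 - M12 = 0, M13 - M31 = 0, M32 - M23 = 672/625, giving b12 = 0, b13 = 0, b23 = -24/25, i.e. R = 7/25 - 24/25*e2 e3.
Its e2 e3 coefficient is negative, so report the other preimage -R.
Answer: -7/25 + 24/25*e2 e3. Key observation: the double cover Spin(3) -> SO(3) sends R and -R to the same matrix (trace -429/625 here), so the stated sign of the e2 e3 coefficient is what selects one sheet.


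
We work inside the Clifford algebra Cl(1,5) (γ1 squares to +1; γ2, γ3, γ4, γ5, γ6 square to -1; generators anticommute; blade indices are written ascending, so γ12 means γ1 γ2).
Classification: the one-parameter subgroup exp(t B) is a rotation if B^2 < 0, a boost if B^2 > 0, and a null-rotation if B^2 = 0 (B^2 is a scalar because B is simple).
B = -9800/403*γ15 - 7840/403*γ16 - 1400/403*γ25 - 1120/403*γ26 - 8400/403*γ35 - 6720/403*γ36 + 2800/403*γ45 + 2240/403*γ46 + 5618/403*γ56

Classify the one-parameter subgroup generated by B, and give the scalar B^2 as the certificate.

B^2 term by term: the squares give (-9800/403)^2*(γ15)^2 + (-7840/403)^2*(γ16)^2 + (-1400/403)^2*(γ25)^2 + (-1120/403)^2*(γ26)^2 + (-8400/403)^2*(γ35)^2 + (-6720/403)^2*(γ36)^2 + (2800/403)^2*(γ45)^2 + (2240/403)^2*(γ46)^2 + (5618/403)^2*(γ56)^2 = 96040000/162409*(+1) + 61465600/162409*(+1) + 1960000/162409*(-1) + 1254400/162409*(-1) + 70560000/162409*(-1) + 45158400/162409*(-1) + 7840000/162409*(-1) + 5017600/162409*(-1) + 31561924/162409*(-1) = -36 (each basis 2-blade squares to minus the product of its generators' squares); cross terms between blades sharing an index anticommute and cancel; the commuting (index-disjoint) pairs give grade-4 terms 2*c*c'*(blade product), which cancel blade by blade — γ1256: -21952000/162409 + 21952000/162409 = 0; γ1356: -131712000/162409 + 131712000/162409 = 0; γ1456: 43904000/162409 - 43904000/162409 = 0; γ2356: -18816000/162409 + 18816000/162409 = 0; γ2456: 6272000/162409 - 6272000/162409 = 0; γ3456: 37632000/162409 - 37632000/162409 = 0 — confirming B is simple. So B^2 = -36.
Answer: rotation, certificate B^2 = -36. Check the certificate: B^2 = -36, and that sign is decisive whatever form B takes.


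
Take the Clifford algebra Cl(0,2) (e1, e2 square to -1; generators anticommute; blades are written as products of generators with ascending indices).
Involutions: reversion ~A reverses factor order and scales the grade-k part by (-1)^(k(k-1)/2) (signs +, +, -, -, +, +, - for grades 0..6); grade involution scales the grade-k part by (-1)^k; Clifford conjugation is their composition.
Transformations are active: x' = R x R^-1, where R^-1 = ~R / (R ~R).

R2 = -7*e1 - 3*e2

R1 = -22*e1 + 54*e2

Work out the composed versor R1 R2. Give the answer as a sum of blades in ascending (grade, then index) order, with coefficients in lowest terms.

Distribute over the terms of R1 (each basis-blade product reordered to ascending indices, repeated generators contracted through their squares):
(-22*e1) R2 = -154 + 66*e1 e2
(54*e2) R2 = 162 + 378*e1 e2
Summing the partial products and collecting blades:
Answer: 8 + 444*e1 e2


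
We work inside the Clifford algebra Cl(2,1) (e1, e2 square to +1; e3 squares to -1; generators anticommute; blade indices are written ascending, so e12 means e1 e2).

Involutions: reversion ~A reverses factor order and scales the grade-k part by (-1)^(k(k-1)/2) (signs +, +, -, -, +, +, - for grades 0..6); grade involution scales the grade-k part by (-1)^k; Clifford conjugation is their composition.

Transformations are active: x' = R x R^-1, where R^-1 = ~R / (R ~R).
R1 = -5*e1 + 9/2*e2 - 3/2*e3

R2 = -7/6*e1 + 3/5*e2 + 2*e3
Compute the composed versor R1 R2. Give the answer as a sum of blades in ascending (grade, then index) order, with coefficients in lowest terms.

Distribute over the terms of R1 (each basis-blade product reordered to ascending indices, repeated generators contracted through their squares):
(-5*e1) R2 = 35/6 - 3*e12 - 10*e13
(9/2*e2) R2 = 27/10 + 21/4*e12 + 9*e23
(-3/2*e3) R2 = 3 - 7/4*e13 + 9/10*e23
Summing the partial products and collecting blades:
Answer: 173/15 + 9/4*e12 - 47/4*e13 + 99/10*e23


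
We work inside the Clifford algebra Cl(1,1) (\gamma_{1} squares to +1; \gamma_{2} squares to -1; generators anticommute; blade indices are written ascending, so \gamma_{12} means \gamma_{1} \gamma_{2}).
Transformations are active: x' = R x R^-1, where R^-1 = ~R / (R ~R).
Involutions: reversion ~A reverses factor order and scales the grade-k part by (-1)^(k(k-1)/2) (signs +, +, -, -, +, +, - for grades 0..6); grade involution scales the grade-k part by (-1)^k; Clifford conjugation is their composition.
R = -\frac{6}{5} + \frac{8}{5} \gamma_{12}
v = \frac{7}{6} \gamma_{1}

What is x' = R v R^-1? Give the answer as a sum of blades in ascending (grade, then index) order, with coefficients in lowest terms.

~R = -\frac{6}{5} - \frac{8}{5} \gamma_{12}, and R ~R = -\frac{28}{25}, so R^-1 = ~R / (-\frac{28}{25}).
R v = -\frac{7}{5} \gamma_{1} - \frac{28}{15} \gamma_{2}
Answer: -\frac{25}{6} \gamma_{1} - 4 \gamma_{2}


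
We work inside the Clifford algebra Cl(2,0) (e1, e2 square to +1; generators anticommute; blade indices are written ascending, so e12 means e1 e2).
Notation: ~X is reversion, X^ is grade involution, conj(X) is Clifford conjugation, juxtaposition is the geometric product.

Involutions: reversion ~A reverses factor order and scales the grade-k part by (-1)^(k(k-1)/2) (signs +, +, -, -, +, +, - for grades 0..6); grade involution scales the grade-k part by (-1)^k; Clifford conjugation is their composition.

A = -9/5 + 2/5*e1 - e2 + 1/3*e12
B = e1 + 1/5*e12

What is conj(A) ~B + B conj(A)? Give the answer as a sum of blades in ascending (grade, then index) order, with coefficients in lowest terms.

first term: -7/15 - 8/5*e1 + 31/75*e2 - 16/25*e12
second term: -1/3 - 8/5*e1 - 19/75*e2 + 16/25*e12
Answer: -4/5 - 16/5*e1 + 4/25*e2


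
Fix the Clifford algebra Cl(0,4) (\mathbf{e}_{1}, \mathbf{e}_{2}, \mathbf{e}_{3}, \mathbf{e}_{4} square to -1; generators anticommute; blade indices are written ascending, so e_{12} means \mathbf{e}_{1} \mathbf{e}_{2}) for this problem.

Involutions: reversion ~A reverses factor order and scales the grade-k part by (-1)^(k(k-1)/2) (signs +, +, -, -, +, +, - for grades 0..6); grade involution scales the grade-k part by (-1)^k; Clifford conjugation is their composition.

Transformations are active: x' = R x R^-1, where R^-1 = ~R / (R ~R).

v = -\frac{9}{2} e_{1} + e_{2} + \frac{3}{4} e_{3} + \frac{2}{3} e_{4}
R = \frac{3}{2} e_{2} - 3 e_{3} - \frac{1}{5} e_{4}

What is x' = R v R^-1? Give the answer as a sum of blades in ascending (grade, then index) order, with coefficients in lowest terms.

~R = \frac{3}{2} e_{2} - 3 e_{3} - \frac{1}{5} e_{4}, and R ~R = -\frac{1129}{100}, so R^-1 = ~R / (-\frac{1129}{100}).
R v = \frac{53}{60} + \frac{27}{4} e_{12} - \frac{27}{2} e_{13} - \frac{9}{10} e_{14} + \frac{33}{8} e_{23} + \frac{6}{5} e_{24} - \frac{37}{20} e_{34}
Answer: \frac{9}{2} e_{1} - \frac{1394}{1129} e_{2} - \frac{1267}{4516} e_{3} - \frac{2152}{3387} e_{4}


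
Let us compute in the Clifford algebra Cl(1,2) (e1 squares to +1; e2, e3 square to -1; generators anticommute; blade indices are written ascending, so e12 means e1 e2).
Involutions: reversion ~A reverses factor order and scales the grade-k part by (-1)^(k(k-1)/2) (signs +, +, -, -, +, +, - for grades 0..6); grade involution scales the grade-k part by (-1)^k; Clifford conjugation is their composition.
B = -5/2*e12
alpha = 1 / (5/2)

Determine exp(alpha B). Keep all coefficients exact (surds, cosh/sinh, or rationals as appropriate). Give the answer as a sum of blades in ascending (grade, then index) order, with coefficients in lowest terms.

B^2 = (-5/2)^2*(e12)^2 = 25/4*(+1) = 25/4 (a basis 2-blade squares to minus the product of its generators' squares).
B^2 = 25/4 — B^2 > 0, so the exponential closes hyperbolically: l = 5/2, alpha*l = 1, so exp(alpha B) = cosh(1) + (sinh(1)/(5/2))*B = cosh(1) + (2*sinh(1)/5)*B.
Answer: cosh(1) - sinh(1)*e12


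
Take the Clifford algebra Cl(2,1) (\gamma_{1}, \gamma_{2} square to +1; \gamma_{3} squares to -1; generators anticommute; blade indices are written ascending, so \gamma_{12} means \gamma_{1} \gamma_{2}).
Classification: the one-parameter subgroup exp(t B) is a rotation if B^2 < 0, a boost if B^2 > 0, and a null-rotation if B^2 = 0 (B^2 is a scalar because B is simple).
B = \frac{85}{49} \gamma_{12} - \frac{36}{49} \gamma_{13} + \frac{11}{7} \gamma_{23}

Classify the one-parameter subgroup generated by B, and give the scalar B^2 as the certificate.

B^2 term by term: the squares give (\frac{85}{49})^2*(\gamma_{12})^2 + (-\frac{36}{49})^2*(\gamma_{13})^2 + (\frac{11}{7})^2*(\gamma_{23})^2 = \frac{7225}{2401}*(-1) + \frac{1296}{2401}*(+1) + \frac{121}{49}*(+1) = 0 (each basis 2-blade squares to minus the product of its generators' squares); cross terms between blades sharing an index anticommute and cancel. So B^2 = 0.
Answer: null-rotation, certificate B^2 = 0. The scalar 0 is the complete invariant here: its sign names the subgroup type.


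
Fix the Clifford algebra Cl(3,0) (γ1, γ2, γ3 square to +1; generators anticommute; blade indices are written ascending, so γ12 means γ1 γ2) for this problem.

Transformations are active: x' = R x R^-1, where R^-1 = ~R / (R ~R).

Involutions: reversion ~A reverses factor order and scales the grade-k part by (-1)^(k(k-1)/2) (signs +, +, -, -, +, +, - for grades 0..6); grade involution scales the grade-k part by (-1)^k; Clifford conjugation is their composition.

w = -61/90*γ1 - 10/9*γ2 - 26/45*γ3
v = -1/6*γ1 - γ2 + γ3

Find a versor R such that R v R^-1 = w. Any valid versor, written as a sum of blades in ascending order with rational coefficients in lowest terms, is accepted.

Equal squares first: v^2 = w^2 = 73/36. Then v + w = -38/45*γ1 - 19/9*γ2 + 19/45*γ3 is a versor taking v to w, provided it is invertible.
Answer: -38/45*γ1 - 19/9*γ2 + 19/45*γ3


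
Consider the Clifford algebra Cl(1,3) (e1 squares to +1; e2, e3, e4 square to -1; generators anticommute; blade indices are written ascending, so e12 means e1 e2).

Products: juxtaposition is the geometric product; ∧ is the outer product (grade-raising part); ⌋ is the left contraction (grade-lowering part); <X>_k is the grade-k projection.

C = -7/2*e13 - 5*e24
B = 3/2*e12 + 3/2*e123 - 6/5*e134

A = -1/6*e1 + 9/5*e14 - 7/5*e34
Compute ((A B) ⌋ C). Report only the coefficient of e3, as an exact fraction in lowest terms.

step 1: -42/25*e1 - 1/4*e2 + 54/25*e3 - 1/4*e23 + 27/10*e24 + 1/5*e34 - 21/10*e124 - 27/10*e234 - 21/10*e1234
step 2: 27/2 - 189/25*e1 + 147/25*e3 - 5/4*e4
Answer: 147/25


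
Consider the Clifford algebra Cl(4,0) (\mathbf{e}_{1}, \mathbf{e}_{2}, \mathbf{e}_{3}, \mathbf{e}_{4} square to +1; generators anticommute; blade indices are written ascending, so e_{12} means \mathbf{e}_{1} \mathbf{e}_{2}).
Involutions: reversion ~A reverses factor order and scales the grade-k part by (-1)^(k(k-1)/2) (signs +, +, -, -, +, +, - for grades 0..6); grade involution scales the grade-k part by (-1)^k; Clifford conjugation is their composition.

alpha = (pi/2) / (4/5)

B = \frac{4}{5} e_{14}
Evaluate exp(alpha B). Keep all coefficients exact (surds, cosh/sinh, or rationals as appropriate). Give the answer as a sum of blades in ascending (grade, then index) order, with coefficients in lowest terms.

B^2 = (\frac{4}{5})^2*(e_{14})^2 = \frac{16}{25}*(-1) = -\frac{16}{25} (a basis 2-blade squares to minus the product of its generators' squares).
B^2 = -\frac{16}{25} — a negative square means the series sums to a rotation: l = \frac{4}{5}, alpha*l = \frac{\pi}{2}, so exp(alpha B) = cos(\frac{\pi}{2}) + (sin(\frac{\pi}{2})/(\frac{4}{5}))*B = 0 + (\frac{5}{4})*B.
Answer: e_{14}


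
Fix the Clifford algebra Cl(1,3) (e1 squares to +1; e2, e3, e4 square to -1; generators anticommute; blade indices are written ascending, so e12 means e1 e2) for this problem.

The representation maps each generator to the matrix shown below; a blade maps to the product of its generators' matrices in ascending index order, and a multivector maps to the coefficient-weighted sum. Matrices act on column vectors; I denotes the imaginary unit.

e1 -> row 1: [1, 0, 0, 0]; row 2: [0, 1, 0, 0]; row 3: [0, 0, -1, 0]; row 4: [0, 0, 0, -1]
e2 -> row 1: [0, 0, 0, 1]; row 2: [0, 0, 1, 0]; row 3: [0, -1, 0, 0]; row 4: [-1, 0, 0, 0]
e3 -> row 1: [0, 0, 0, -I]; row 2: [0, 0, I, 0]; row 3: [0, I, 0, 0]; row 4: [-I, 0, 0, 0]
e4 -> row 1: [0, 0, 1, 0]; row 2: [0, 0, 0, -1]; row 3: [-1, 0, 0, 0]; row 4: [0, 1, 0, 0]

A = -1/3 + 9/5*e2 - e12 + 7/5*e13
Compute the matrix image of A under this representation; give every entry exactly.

Bivector images (products of the table entries): rho(e12) = rho(e1)rho(e2) = row 1: [0, 0, 0, 1]; row 2: [0, 0, 1, 0]; row 3: [0, 1, 0, 0]; row 4: [1, 0, 0, 0]; rho(e13) = rho(e1)rho(e3) = row 1: [0, 0, 0, -I]; row 2: [0, 0, I, 0]; row 3: [0, -I, 0, 0]; row 4: [I, 0, 0, 0].
M = (-1/3)*1 + (9/5)*rho(e2) + (-1)*rho(e12) + (7/5)*rho(e13), summed entrywise (1 is the identity matrix):
Answer: row 1: [-1/3, 0, 0, 4/5 - 7*I/5]; row 2: [0, -1/3, 4/5 + 7*I/5, 0]; row 3: [0, -14/5 - 7*I/5, -1/3, 0]; row 4: [-14/5 + 7*I/5, 0, 0, -1/3]


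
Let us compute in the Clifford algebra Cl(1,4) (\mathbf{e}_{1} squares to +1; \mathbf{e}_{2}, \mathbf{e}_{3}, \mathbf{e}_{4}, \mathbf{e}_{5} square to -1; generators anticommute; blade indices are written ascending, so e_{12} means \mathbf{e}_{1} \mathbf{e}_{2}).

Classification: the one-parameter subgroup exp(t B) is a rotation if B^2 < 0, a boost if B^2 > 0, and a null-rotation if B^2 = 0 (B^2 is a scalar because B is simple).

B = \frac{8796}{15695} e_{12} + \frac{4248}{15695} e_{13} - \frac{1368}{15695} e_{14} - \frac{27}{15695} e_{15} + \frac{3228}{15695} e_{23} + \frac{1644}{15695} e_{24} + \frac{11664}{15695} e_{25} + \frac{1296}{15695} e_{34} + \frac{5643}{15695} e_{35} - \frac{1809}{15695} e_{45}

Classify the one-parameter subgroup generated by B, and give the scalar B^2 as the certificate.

B^2 term by term: the squares give (\frac{8796}{15695})^2*(e_{12})^2 + (\frac{4248}{15695})^2*(e_{13})^2 + (-\frac{1368}{15695})^2*(e_{14})^2 + (-\frac{27}{15695})^2*(e_{15})^2 + (\frac{3228}{15695})^2*(e_{23})^2 + (\frac{1644}{15695})^2*(e_{24})^2 + (\frac{11664}{15695})^2*(e_{25})^2 + (\frac{1296}{15695})^2*(e_{34})^2 + (\frac{5643}{15695})^2*(e_{35})^2 + (-\frac{1809}{15695})^2*(e_{45})^2 = \frac{77369616}{246333025}*(+1) + \frac{18045504}{246333025}*(+1) + \frac{1871424}{246333025}*(+1) + \frac{729}{246333025}*(+1) + \frac{10419984}{246333025}*(-1) + \frac{2702736}{246333025}*(-1) + \frac{136048896}{246333025}*(-1) + \frac{1679616}{246333025}*(-1) + \frac{31843449}{246333025}*(-1) + \frac{3272481}{246333025}*(-1) = -\frac{9}{25} (each basis 2-blade squares to minus the product of its generators' squares); cross terms between blades sharing an index anticommute and cancel; the commuting (index-disjoint) pairs give grade-4 terms 2*c*c'*(blade product), which cancel blade by blade — e_{1234}: \frac{22799232}{246333025} - \frac{13967424}{246333025} - \frac{8831808}{246333025} = 0; e_{1235}: \frac{99271656}{246333025} - \frac{99097344}{246333025} - \frac{174312}{246333025} = 0; e_{1245}: -\frac{31823928}{246333025} + \frac{31912704}{246333025} - \frac{88776}{246333025} = 0; e_{1345}: -\frac{15369264}{246333025} + \frac{15439248}{246333025} - \frac{69984}{246333025} = 0; e_{2345}: -\frac{11678904}{246333025} - \frac{18554184}{246333025} + \frac{30233088}{246333025} = 0 — confirming B is simple. So B^2 = -\frac{9}{25}.
Answer: rotation, certificate B^2 = -\frac{9}{25}. Because -\frac{9}{25} is invariant under every versor sandwich, the classification follows from its sign alone.


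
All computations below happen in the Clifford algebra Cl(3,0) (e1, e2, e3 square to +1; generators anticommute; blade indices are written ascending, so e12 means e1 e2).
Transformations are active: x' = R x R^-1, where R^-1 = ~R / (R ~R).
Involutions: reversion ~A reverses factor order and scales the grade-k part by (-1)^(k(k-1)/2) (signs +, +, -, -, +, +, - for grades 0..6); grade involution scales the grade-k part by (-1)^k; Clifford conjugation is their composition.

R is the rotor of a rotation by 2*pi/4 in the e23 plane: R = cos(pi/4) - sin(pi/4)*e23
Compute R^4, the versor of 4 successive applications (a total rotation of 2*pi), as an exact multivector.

Because a rotor carries half the rotation angle, composing 4 copies of this e23-plane rotor multiplies the phase: 4*(pi/4) = pi, hence R^4 = cos(pi) - sin(pi)*e23.
cos(pi) = -1 and sin(pi) = 0, so R^4 = -1. The total rotation 2*pi is 1 full turn, so every vector returns to itself, yet the rotor is -1, on the OTHER sheet of the double cover (an odd number of 2*pi turns).
Answer: -1


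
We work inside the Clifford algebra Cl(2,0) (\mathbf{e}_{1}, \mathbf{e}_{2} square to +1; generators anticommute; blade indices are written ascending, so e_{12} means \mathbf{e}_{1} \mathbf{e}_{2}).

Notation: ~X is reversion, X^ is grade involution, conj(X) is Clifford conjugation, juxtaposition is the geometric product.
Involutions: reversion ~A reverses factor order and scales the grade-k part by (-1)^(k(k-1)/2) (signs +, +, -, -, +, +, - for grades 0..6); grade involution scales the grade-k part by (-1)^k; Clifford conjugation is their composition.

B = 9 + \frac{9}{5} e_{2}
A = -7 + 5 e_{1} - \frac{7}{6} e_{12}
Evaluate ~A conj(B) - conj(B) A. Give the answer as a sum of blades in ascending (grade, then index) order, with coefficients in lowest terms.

first term: -63 + \frac{429}{10} e_{1} + \frac{63}{5} e_{2} + \frac{3}{2} e_{12}
second term: -63 + \frac{429}{10} e_{1} + \frac{63}{5} e_{2} - \frac{3}{2} e_{12}
Answer: 3 e_{12}


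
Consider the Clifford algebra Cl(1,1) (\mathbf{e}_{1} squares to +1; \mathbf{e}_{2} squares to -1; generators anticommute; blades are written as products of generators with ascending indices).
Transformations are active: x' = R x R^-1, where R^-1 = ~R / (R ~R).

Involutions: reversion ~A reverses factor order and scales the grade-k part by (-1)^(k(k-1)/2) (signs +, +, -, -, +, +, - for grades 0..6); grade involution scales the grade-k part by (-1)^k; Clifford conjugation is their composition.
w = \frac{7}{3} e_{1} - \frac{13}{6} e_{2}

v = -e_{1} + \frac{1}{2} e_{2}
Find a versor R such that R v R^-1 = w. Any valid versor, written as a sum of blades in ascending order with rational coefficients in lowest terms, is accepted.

Since q(v) = q(w) = \frac{3}{4}, the sum R = v + w = \frac{4}{3} e_{1} - \frac{5}{3} e_{2} does the job whenever invertible.
Answer: \frac{4}{3} e_{1} - \frac{5}{3} e_{2}


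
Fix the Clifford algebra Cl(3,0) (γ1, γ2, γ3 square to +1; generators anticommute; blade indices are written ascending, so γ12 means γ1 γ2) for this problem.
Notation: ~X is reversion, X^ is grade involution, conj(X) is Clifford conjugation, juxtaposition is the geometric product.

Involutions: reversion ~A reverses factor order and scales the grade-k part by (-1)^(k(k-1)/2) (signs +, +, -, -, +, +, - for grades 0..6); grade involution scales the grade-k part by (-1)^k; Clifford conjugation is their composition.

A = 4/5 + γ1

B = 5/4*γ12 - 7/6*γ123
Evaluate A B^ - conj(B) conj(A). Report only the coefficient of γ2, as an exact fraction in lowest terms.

first term: 5/4*γ2 + γ12 + 7/6*γ23 + 14/15*γ123
second term: -5/4*γ2 - γ12 + 7/6*γ23 - 14/15*γ123
Answer: 5/2


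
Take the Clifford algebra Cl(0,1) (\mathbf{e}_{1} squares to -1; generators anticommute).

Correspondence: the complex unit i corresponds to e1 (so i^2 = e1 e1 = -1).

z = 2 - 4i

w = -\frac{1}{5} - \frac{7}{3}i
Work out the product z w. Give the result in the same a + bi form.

In blades: z = 2 - 4 e_{1}, w = -\frac{1}{5} - \frac{7}{3} e_{1}.
Distribute z over w term by term (generator squares from the signature, products reordered to ascending indices): (2)*w = -\frac{2}{5} - \frac{14}{3} e_{1}; (-4 e_{1})*w = -\frac{28}{3} + \frac{4}{5} e_{1}.
Sum: -\frac{146}{15} - \frac{58}{15} e_{1}; translating back through the correspondence:
Answer: -\frac{146}{15} - \frac{58}{15}i


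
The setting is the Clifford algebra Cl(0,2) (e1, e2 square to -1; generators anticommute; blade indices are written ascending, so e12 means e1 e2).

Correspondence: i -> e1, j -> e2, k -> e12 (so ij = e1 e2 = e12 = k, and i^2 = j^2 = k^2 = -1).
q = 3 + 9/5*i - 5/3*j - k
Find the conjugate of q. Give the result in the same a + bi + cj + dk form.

In blades: q = 3 + 9/5*e1 - 5/3*e2 - e12.
Conjugation here is Clifford conjugation: the scalar is fixed and the grade-1 and grade-2 blades all flip sign, giving 3 - 9/5*e1 + 5/3*e2 + e12; translating back:
Answer: 3 - 9/5*i + 5/3*j + k


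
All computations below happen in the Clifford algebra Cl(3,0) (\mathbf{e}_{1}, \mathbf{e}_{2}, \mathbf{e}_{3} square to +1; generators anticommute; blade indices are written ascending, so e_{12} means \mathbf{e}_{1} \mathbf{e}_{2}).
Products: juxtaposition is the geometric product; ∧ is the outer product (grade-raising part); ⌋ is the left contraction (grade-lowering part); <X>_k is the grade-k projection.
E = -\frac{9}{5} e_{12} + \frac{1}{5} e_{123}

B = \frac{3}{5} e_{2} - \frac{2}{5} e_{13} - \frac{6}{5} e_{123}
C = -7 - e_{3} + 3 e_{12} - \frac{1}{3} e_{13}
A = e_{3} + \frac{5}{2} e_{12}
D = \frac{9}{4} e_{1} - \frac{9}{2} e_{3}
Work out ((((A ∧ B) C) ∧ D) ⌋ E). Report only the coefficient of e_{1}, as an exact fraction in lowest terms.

step 1: -\frac{3}{5} e_{23}
step 2: \frac{3}{5} e_{2} + \frac{1}{5} e_{12} + \frac{9}{5} e_{13} + \frac{21}{5} e_{23}
step 3: -\frac{27}{20} e_{12} - \frac{27}{10} e_{23} + \frac{171}{20} e_{123}
step 4: -\frac{207}{50} + \frac{27}{50} e_{1} + \frac{27}{100} e_{3}
Answer: \frac{27}{50}


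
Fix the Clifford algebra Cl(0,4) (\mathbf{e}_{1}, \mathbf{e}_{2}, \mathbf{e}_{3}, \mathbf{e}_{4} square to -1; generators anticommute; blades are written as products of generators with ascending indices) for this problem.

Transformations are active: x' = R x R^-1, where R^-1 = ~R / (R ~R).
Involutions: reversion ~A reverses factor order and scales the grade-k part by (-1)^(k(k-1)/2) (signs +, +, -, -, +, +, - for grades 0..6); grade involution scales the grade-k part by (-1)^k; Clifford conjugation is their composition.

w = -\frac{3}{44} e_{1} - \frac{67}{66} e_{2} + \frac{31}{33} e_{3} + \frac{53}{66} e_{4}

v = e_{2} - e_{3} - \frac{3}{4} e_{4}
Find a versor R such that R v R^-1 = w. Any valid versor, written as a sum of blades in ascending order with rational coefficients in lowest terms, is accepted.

Sketch: the shared square -\frac{41}{16} makes R = v + w = -\frac{3}{44} e_{1} - \frac{1}{66} e_{2} - \frac{2}{33} e_{3} + \frac{7}{132} e_{4} the natural versor; its sandwich fixes that direction, negates (v - w)/2, and sends v to w.
Answer: -\frac{3}{44} e_{1} - \frac{1}{66} e_{2} - \frac{2}{33} e_{3} + \frac{7}{132} e_{4}


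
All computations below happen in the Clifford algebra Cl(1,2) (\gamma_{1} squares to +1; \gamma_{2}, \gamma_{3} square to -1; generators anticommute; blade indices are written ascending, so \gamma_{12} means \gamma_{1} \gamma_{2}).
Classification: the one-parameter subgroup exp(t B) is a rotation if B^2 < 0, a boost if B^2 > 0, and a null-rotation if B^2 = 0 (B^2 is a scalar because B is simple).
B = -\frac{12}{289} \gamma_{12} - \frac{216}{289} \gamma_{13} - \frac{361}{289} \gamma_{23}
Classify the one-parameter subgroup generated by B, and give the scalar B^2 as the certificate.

B^2 term by term: the squares give (-\frac{12}{289})^2*(\gamma_{12})^2 + (-\frac{216}{289})^2*(\gamma_{13})^2 + (-\frac{361}{289})^2*(\gamma_{23})^2 = \frac{144}{83521}*(+1) + \frac{46656}{83521}*(+1) + \frac{130321}{83521}*(-1) = -1 (each basis 2-blade squares to minus the product of its generators' squares); cross terms between blades sharing an index anticommute and cancel. So B^2 = -1.
Answer: rotation, certificate B^2 = -1. Why this suffices: the scalar -1 survives any versor conjugation, so its sign alone determines the class however B is presented.


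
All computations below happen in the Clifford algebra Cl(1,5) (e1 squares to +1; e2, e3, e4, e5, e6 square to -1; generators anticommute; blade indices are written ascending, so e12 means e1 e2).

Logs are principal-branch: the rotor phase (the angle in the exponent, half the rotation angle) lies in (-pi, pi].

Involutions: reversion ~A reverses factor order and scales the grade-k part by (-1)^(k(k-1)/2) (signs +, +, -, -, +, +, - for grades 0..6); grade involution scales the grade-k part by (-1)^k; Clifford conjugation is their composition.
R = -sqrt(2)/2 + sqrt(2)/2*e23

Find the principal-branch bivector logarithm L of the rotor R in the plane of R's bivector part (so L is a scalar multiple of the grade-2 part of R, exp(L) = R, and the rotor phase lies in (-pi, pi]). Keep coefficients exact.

The scalar part of R is -sqrt(2)/2, so the principal-branch rotor phase is pinned; divide the bivector part by its sine to get the unit plane — L is the phase times that plane.
Concretely: cos(phase) = -sqrt(2)/2 gives phase = ±3*pi/4, and since phase/sin(phase) is even the sign is immaterial: L = (phase/sin(phase)) * <R>_2 = (3*sqrt(2)*pi/4) * <R>_2.
Answer: 3*pi/4*e23


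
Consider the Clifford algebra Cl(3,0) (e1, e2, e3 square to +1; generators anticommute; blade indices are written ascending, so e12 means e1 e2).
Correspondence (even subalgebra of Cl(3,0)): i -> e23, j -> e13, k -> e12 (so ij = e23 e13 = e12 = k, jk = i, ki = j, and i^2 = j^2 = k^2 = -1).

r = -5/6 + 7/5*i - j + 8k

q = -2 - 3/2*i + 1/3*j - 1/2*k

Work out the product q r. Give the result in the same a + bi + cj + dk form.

In blades: q = -2 - 1/2*e12 + 1/3*e13 - 3/2*e23, r = -5/6 + 8*e12 - e13 + 7/5*e23.
Distribute q over r term by term (generator squares from the signature, products reordered to ascending indices): (-2)*r = 5/3 - 16*e12 + 2*e13 - 14/5*e23; (-1/2*e12)*r = 4 + 5/12*e12 - 7/10*e13 - 1/2*e23; (1/3*e13)*r = 1/3 - 7/15*e12 - 5/18*e13 + 8/3*e23; (-3/2*e23)*r = 21/10 + 3/2*e12 + 12*e13 + 5/4*e23.
Sum: 81/10 - 291/20*e12 + 586/45*e13 + 37/60*e23; translating back through the correspondence:
Answer: 81/10 + 37/60*i + 586/45*j - 291/20*k


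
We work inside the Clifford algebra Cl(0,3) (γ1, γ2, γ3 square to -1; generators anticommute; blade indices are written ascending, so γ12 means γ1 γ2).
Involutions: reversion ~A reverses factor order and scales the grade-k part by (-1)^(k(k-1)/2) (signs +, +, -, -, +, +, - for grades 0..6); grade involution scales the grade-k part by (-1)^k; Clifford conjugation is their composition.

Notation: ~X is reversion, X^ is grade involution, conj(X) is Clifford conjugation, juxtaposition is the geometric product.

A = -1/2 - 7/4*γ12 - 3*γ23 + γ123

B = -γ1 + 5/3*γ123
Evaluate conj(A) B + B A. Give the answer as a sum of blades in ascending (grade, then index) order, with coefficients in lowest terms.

first term: 5/3 - 9/2*γ1 - 7/4*γ2 - 35/12*γ3 + γ23 - 23/6*γ123
second term: 5/3 + 11/2*γ1 - 7/4*γ2 + 35/12*γ3 + γ23 + 13/6*γ123
Answer: 10/3 + γ1 - 7/2*γ2 + 2*γ23 - 5/3*γ123


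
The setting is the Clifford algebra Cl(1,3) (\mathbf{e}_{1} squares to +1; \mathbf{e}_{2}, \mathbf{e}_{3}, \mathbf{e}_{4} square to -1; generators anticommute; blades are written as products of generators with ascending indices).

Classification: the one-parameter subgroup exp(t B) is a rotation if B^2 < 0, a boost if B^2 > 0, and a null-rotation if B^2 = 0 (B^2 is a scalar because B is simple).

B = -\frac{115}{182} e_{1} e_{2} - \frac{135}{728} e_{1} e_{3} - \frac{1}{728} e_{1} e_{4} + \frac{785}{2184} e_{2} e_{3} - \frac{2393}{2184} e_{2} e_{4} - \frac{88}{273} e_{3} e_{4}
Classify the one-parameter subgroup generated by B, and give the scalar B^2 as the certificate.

B^2 term by term: the squares give (-\frac{115}{182})^2*(e_{1} e_{2})^2 + (-\frac{135}{728})^2*(e_{1} e_{3})^2 + (-\frac{1}{728})^2*(e_{1} e_{4})^2 + (\frac{785}{2184})^2*(e_{2} e_{3})^2 + (-\frac{2393}{2184})^2*(e_{2} e_{4})^2 + (-\frac{88}{273})^2*(e_{3} e_{4})^2 = \frac{13225}{33124}*(+1) + \frac{18225}{529984}*(+1) + \frac{1}{529984}*(+1) + \frac{616225}{4769856}*(-1) + \frac{5726449}{4769856}*(-1) + \frac{7744}{74529}*(-1) = -1 (each basis 2-blade squares to minus the product of its generators' squares); cross terms between blades sharing an index anticommute and cancel; the commuting (index-disjoint) pairs give grade-4 terms 2*c*c'*(blade product), which cancel blade by blade — e_{1} e_{2} e_{3} e_{4}: \frac{10120}{24843} - \frac{107685}{264992} - \frac{785}{794976} = 0 — confirming B is simple. So B^2 = -1.
Answer: rotation, certificate B^2 = -1. The class reads off the invariant scalar -1 directly.


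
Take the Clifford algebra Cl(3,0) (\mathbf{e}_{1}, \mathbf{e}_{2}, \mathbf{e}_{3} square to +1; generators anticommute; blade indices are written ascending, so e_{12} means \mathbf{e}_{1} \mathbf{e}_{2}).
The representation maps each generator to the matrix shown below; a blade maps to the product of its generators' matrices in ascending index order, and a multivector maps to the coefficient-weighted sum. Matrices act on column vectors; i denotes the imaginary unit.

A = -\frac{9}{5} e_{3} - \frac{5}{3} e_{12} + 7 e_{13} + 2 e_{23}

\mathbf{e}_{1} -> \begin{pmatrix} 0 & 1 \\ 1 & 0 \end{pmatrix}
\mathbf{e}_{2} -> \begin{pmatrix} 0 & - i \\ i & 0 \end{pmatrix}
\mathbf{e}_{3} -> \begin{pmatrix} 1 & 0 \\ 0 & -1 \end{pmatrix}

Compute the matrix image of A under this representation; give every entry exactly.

Bivector images (products of the table entries): rho(e_{12}) = rho(\mathbf{e}_{1})rho(\mathbf{e}_{2}) = \begin{pmatrix} i & 0 \\ 0 & - i \end{pmatrix}; rho(e_{13}) = rho(\mathbf{e}_{1})rho(\mathbf{e}_{3}) = \begin{pmatrix} 0 & -1 \\ 1 & 0 \end{pmatrix}; rho(e_{23}) = rho(\mathbf{e}_{2})rho(\mathbf{e}_{3}) = \begin{pmatrix} 0 & i \\ i & 0 \end{pmatrix}.
M = (-\frac{9}{5})*rho(e_{3}) + (-\frac{5}{3})*rho(e_{12}) + (7)*rho(e_{13}) + (2)*rho(e_{23}), summed entrywise:
Answer: \begin{pmatrix} - \frac{9}{5} - \frac{5 i}{3} & -7 + 2 i \\ 7 + 2 i & \frac{9}{5} + \frac{5 i}{3} \end{pmatrix}
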